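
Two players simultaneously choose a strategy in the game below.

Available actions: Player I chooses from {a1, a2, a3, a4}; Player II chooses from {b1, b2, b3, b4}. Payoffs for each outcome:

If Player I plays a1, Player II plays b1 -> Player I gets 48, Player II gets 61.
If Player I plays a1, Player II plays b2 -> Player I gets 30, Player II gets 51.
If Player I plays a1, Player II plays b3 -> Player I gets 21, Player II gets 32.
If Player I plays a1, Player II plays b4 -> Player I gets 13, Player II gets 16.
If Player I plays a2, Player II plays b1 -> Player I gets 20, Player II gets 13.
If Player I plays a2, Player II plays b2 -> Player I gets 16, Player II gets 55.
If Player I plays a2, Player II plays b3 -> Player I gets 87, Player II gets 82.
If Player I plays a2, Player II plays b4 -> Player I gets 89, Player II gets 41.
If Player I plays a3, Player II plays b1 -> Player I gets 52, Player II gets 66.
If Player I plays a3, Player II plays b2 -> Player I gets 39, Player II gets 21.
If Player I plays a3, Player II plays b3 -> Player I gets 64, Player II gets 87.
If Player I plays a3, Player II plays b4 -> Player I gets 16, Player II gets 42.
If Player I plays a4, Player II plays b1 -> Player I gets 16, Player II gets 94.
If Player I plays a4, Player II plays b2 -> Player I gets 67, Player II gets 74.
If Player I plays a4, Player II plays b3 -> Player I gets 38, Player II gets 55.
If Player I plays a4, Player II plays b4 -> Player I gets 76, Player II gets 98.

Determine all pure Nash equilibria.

Check each profile: it is a Nash equilibrium iff no player can strictly gain by switching unilaterally.
(a1, b1): Player I can switch to a3 (48 → 52). Not NE.
(a1, b2): Player I can switch to a3 (30 → 39). Not NE.
(a1, b3): Player I can switch to a2 (21 → 87). Not NE.
(a1, b4): Player I can switch to a2 (13 → 89). Not NE.
(a2, b1): Player I can switch to a1 (20 → 48). Not NE.
(a2, b2): Player I can switch to a1 (16 → 30). Not NE.
(a2, b3): Player I gets 87, best alternative 64; Player II gets 82, best alternative 55. No profitable deviation — NE.
(The remaining 9 profiles each have a profitable deviation by the same check.)

(a2, b3)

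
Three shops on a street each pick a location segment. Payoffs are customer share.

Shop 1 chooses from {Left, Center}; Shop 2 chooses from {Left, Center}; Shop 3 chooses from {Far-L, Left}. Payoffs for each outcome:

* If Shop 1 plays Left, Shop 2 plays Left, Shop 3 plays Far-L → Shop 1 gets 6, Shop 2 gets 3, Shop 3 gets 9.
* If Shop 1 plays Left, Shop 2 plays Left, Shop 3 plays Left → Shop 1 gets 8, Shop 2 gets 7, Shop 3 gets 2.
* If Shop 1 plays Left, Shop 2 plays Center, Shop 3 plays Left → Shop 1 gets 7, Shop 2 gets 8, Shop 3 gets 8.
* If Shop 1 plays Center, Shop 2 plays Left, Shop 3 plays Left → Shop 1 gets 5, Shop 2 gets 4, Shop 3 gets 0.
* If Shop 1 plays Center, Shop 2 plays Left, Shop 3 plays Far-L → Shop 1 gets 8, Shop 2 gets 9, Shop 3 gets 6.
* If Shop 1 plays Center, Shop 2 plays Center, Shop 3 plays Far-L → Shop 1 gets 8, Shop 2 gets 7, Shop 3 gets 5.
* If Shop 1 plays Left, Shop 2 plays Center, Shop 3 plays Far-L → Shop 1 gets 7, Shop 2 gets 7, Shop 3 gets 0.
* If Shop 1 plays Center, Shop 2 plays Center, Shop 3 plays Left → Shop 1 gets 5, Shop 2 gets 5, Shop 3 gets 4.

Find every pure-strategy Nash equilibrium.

(Left, Center, Left) and (Center, Left, Far-L)

Mark each player's best response to every combination of opponents' strategies; a profile where every player is best-responding is a pure Nash equilibrium.
Shop 1 against (Left, Far-L): payoffs 6, 8 → best response Center.
Shop 1 against (Left, Left): payoffs 8, 5 → best response Left.
Shop 1 against (Center, Far-L): payoffs 7, 8 → best response Center.
Shop 1 against (Center, Left): payoffs 7, 5 → best response Left.
Shop 2 against (Left, Far-L): payoffs 3, 7 → best response Center.
Shop 2 against (Left, Left): payoffs 7, 8 → best response Center.
Shop 2 against (Center, Far-L): payoffs 9, 7 → best response Left.
Shop 2 against (Center, Left): payoffs 4, 5 → best response Center.
Shop 3 against (Left, Left): payoffs 9, 2 → best response Far-L.
Shop 3 against (Left, Center): payoffs 0, 8 → best response Left.
Shop 3 against (Center, Left): payoffs 6, 0 → best response Far-L.
Shop 3 against (Center, Center): payoffs 5, 4 → best response Far-L.
Mutual best responses: (Left, Center, Left); (Center, Left, Far-L).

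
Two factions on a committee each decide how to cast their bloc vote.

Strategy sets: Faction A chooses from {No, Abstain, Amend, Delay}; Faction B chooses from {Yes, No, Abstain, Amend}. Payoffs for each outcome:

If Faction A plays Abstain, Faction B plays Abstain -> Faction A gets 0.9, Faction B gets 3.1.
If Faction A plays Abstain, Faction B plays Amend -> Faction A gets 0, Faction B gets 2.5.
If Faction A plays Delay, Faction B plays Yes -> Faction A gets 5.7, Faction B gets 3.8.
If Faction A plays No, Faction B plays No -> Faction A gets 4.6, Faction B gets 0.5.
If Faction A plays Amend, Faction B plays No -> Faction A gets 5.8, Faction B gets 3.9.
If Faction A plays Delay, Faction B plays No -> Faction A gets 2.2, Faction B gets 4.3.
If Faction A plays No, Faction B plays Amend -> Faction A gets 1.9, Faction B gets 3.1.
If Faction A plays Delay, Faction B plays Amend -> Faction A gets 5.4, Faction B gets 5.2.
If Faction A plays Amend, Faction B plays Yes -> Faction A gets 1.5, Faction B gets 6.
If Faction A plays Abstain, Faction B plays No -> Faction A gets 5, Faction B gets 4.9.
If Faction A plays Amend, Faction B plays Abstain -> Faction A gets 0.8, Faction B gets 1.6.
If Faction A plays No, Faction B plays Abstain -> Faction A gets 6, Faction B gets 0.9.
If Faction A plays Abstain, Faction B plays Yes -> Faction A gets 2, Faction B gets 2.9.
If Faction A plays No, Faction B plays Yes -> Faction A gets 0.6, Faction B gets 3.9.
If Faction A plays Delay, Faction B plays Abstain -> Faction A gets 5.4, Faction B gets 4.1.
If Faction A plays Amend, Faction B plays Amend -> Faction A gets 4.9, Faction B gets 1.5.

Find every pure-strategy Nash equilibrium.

Check each profile: it is a Nash equilibrium iff no player can strictly gain by switching unilaterally.
(No, Yes): Faction A can switch to Abstain (0.6 → 2). Not NE.
(No, No): Faction A can switch to Abstain (4.6 → 5). Not NE.
(No, Abstain): Faction B can switch to Yes (0.9 → 3.9). Not NE.
(No, Amend): Faction A can switch to Amend (1.9 → 4.9). Not NE.
(Abstain, Yes): Faction A can switch to Delay (2 → 5.7). Not NE.
(Abstain, No): Faction A can switch to Amend (5 → 5.8). Not NE.
(Abstain, Abstain): Faction A can switch to No (0.9 → 6). Not NE.
(Abstain, Amend): Faction A can switch to No (0 → 1.9). Not NE.
(Amend, Yes): Faction A can switch to Abstain (1.5 → 2). Not NE.
(Amend, No): Faction B can switch to Yes (3.9 → 6). Not NE.
(Amend, Abstain): Faction A can switch to No (0.8 → 6). Not NE.
(Amend, Amend): Faction A can switch to Delay (4.9 → 5.4). Not NE.
(Delay, Amend): Faction A gets 5.4, best alternative 4.9; Faction B gets 5.2, best alternative 4.3. No profitable deviation — NE.
(The remaining 3 profiles each have a profitable deviation by the same check.)

The unique pure-strategy Nash equilibrium is (Delay, Amend).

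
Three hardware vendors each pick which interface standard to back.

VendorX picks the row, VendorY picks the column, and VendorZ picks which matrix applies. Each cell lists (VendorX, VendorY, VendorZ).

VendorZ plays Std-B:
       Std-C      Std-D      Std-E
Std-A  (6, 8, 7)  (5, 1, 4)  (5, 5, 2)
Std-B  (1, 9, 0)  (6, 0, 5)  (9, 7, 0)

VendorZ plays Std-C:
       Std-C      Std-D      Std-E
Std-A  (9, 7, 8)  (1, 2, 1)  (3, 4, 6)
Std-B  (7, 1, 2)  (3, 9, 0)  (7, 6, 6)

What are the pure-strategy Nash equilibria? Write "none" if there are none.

VendorX against (Std-C, Std-B): payoffs 6, 1 → best response Std-A.
VendorX against (Std-C, Std-C): payoffs 9, 7 → best response Std-A.
VendorX against (Std-D, Std-B): payoffs 5, 6 → best response Std-B.
VendorX against (Std-D, Std-C): payoffs 1, 3 → best response Std-B.
VendorX against (Std-E, Std-B): payoffs 5, 9 → best response Std-B.
VendorX against (Std-E, Std-C): payoffs 3, 7 → best response Std-B.
VendorY against (Std-A, Std-B): payoffs 8, 1, 5 → best response Std-C.
VendorY against (Std-A, Std-C): payoffs 7, 2, 4 → best response Std-C.
VendorY against (Std-B, Std-B): payoffs 9, 0, 7 → best response Std-C.
VendorY against (Std-B, Std-C): payoffs 1, 9, 6 → best response Std-D.
VendorZ against (Std-A, Std-C): payoffs 7, 8 → best response Std-C.
VendorZ against (Std-A, Std-D): payoffs 4, 1 → best response Std-B.
VendorZ against (Std-A, Std-E): payoffs 2, 6 → best response Std-C.
VendorZ against (Std-B, Std-C): payoffs 0, 2 → best response Std-C.
VendorZ against (Std-B, Std-D): payoffs 5, 0 → best response Std-B.
VendorZ against (Std-B, Std-E): payoffs 0, 6 → best response Std-C.
Mutual best responses: (Std-A, Std-C, Std-C).

The unique pure-strategy Nash equilibrium is (Std-A, Std-C, Std-C).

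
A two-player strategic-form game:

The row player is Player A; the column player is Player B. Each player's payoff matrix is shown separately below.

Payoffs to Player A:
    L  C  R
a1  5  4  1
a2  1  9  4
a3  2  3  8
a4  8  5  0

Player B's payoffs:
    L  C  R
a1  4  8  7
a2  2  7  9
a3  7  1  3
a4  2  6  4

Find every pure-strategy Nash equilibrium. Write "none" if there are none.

none

Check each profile: it is a Nash equilibrium iff no player can strictly gain by switching unilaterally.
(a1, L): Player A can switch to a4 (5 → 8). Not NE.
(a1, C): Player A can switch to a2 (4 → 9). Not NE.
(a1, R): Player A can switch to a2 (1 → 4). Not NE.
(a2, L): Player A can switch to a1 (1 → 5). Not NE.
(a2, C): Player B can switch to R (7 → 9). Not NE.
(a2, R): Player A can switch to a3 (4 → 8). Not NE.
(a3, L): Player A can switch to a1 (2 → 5). Not NE.
(a3, C): Player A can switch to a1 (3 → 4). Not NE.
(a3, R): Player B can switch to L (3 → 7). Not NE.
(a4, L): Player B can switch to C (2 → 6). Not NE.
(a4, C): Player A can switch to a2 (5 → 9). Not NE.
(a4, R): Player A can switch to a1 (0 → 1). Not NE.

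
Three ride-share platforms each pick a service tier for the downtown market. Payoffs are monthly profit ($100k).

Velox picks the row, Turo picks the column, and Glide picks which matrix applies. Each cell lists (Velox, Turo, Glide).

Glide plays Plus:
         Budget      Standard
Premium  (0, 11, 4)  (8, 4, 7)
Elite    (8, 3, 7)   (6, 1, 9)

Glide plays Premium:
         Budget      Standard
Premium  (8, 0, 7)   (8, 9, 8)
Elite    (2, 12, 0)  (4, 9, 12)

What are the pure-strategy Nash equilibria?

Check each profile: it is a Nash equilibrium iff no player can strictly gain by switching unilaterally.
(Premium, Budget, Plus): Velox can switch to Elite (0 → 8). Not NE.
(Premium, Budget, Premium): Turo can switch to Standard (0 → 9). Not NE.
(Premium, Standard, Plus): Turo can switch to Budget (4 → 11). Not NE.
(Premium, Standard, Premium): Velox gets 8, best alternative 4; Turo gets 9, best alternative 0; Glide gets 8, best alternative 7. No profitable deviation — NE.
(Elite, Budget, Plus): Velox gets 8, best alternative 0; Turo gets 3, best alternative 1; Glide gets 7, best alternative 0. No profitable deviation — NE.
(Elite, Budget, Premium): Velox can switch to Premium (2 → 8). Not NE.
(Elite, Standard, Plus): Velox can switch to Premium (6 → 8). Not NE.
(Elite, Standard, Premium): Velox can switch to Premium (4 → 8). Not NE.

Pure-strategy Nash equilibria: (Premium, Standard, Premium) and (Elite, Budget, Plus)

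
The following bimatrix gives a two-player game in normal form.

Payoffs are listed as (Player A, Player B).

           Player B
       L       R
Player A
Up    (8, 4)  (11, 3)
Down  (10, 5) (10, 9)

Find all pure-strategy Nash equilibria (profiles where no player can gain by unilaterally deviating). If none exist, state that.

For each strategy profile, look for a profitable unilateral deviation.
(Up, L): Player A can switch to Down (8 → 10). Not NE.
(Up, R): Player B can switch to L (3 → 4). Not NE.
(Down, L): Player B can switch to R (5 → 9). Not NE.
(Down, R): Player A can switch to Up (10 → 11). Not NE.

No pure-strategy Nash equilibrium.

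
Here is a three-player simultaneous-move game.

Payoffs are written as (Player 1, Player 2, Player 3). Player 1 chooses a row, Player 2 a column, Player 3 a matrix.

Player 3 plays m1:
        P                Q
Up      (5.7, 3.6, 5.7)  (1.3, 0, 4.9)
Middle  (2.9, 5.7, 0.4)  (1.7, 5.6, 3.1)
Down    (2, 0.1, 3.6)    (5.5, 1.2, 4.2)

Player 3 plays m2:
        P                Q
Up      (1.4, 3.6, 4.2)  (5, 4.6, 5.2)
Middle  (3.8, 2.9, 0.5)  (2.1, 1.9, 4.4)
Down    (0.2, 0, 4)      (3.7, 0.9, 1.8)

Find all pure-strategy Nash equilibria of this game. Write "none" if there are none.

Pure-strategy Nash equilibria: (Up, P, m1), (Up, Q, m2), (Middle, P, m2), (Down, Q, m1)

Player 1 against (P, m1): payoffs 5.7, 2.9, 2 → best response Up.
Player 1 against (P, m2): payoffs 1.4, 3.8, 0.2 → best response Middle.
Player 1 against (Q, m1): payoffs 1.3, 1.7, 5.5 → best response Down.
Player 1 against (Q, m2): payoffs 5, 2.1, 3.7 → best response Up.
Player 2 against (Up, m1): payoffs 3.6, 0 → best response P.
Player 2 against (Up, m2): payoffs 3.6, 4.6 → best response Q.
Player 2 against (Middle, m1): payoffs 5.7, 5.6 → best response P.
Player 2 against (Middle, m2): payoffs 2.9, 1.9 → best response P.
Player 2 against (Down, m1): payoffs 0.1, 1.2 → best response Q.
Player 2 against (Down, m2): payoffs 0, 0.9 → best response Q.
Player 3 against (Up, P): payoffs 5.7, 4.2 → best response m1.
Player 3 against (Up, Q): payoffs 4.9, 5.2 → best response m2.
Player 3 against (Middle, P): payoffs 0.4, 0.5 → best response m2.
Player 3 against (Middle, Q): payoffs 3.1, 4.4 → best response m2.
Player 3 against (Down, P): payoffs 3.6, 4 → best response m2.
Player 3 against (Down, Q): payoffs 4.2, 1.8 → best response m1.
Mutual best responses: (Up, P, m1); (Up, Q, m2); (Middle, P, m2); (Down, Q, m1).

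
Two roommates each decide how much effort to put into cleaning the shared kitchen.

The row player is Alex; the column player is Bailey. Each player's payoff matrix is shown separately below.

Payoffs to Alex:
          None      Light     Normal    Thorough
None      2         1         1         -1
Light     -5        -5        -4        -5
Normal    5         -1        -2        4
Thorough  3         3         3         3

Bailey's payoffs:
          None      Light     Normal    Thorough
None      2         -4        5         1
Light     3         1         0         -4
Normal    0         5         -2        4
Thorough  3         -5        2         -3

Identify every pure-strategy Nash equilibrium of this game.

Mark each player's best response to every combination of opponents' strategies; a profile where every player is best-responding is a pure Nash equilibrium.
Alex against None: payoffs 2, -5, 5, 3 → best response Normal.
Alex against Light: payoffs 1, -5, -1, 3 → best response Thorough.
Alex against Normal: payoffs 1, -4, -2, 3 → best response Thorough.
Alex against Thorough: payoffs -1, -5, 4, 3 → best response Normal.
Bailey against None: payoffs 2, -4, 5, 1 → best response Normal.
Bailey against Light: payoffs 3, 1, 0, -4 → best response None.
Bailey against Normal: payoffs 0, 5, -2, 4 → best response Light.
Bailey against Thorough: payoffs 3, -5, 2, -3 → best response None.
No profile is a mutual best response for all players.

This game has no pure Nash equilibrium.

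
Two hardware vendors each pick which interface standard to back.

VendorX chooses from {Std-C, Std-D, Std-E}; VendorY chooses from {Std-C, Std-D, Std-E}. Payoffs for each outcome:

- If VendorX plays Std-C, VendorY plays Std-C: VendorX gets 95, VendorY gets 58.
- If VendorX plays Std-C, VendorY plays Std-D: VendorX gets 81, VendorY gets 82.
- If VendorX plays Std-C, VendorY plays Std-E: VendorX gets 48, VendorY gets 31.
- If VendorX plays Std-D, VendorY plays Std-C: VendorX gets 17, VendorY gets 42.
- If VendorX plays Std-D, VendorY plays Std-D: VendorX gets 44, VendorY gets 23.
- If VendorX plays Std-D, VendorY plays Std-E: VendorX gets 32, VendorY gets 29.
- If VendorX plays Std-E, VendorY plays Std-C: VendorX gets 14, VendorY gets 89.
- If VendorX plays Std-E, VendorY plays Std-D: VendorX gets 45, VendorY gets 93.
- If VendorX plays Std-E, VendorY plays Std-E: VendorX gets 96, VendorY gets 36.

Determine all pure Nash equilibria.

Mark each player's best response to every combination of opponents' strategies; a profile where every player is best-responding is a pure Nash equilibrium.
VendorX against Std-C: payoffs 95, 17, 14 → best response Std-C.
VendorX against Std-D: payoffs 81, 44, 45 → best response Std-C.
VendorX against Std-E: payoffs 48, 32, 96 → best response Std-E.
VendorY against Std-C: payoffs 58, 82, 31 → best response Std-D.
VendorY against Std-D: payoffs 42, 23, 29 → best response Std-C.
VendorY against Std-E: payoffs 89, 93, 36 → best response Std-D.
Mutual best responses: (Std-C, Std-D).

(Std-C, Std-D)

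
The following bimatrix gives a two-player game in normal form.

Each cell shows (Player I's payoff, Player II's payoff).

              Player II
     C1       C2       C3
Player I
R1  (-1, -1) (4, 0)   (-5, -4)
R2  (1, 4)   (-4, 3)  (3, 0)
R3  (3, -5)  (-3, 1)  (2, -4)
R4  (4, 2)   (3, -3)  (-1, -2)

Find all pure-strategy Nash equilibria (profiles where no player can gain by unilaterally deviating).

Pure-strategy Nash equilibria: (R1, C2), (R4, C1)

Player I against C1: payoffs -1, 1, 3, 4 → best response R4.
Player I against C2: payoffs 4, -4, -3, 3 → best response R1.
Player I against C3: payoffs -5, 3, 2, -1 → best response R2.
Player II against R1: payoffs -1, 0, -4 → best response C2.
Player II against R2: payoffs 4, 3, 0 → best response C1.
Player II against R3: payoffs -5, 1, -4 → best response C2.
Player II against R4: payoffs 2, -3, -2 → best response C1.
Mutual best responses: (R1, C2); (R4, C1).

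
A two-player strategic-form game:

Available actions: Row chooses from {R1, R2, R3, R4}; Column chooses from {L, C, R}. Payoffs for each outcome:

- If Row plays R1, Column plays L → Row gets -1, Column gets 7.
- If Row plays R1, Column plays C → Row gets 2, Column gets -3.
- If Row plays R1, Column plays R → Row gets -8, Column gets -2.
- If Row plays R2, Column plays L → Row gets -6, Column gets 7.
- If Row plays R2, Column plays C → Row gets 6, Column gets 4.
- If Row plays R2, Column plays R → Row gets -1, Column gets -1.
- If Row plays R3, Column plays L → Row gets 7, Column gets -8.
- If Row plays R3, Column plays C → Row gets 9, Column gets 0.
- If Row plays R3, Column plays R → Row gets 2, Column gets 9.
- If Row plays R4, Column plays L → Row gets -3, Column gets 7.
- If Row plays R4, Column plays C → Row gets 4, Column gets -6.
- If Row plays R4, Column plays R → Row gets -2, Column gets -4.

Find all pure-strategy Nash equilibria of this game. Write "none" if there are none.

For each player, find the best response to each opponent profile; mutual best responses are the pure NE.
Row against L: payoffs -1, -6, 7, -3 → best response R3.
Row against C: payoffs 2, 6, 9, 4 → best response R3.
Row against R: payoffs -8, -1, 2, -2 → best response R3.
Column against R1: payoffs 7, -3, -2 → best response L.
Column against R2: payoffs 7, 4, -1 → best response L.
Column against R3: payoffs -8, 0, 9 → best response R.
Column against R4: payoffs 7, -6, -4 → best response L.
Mutual best responses: (R3, R).

The unique pure-strategy Nash equilibrium is (R3, R).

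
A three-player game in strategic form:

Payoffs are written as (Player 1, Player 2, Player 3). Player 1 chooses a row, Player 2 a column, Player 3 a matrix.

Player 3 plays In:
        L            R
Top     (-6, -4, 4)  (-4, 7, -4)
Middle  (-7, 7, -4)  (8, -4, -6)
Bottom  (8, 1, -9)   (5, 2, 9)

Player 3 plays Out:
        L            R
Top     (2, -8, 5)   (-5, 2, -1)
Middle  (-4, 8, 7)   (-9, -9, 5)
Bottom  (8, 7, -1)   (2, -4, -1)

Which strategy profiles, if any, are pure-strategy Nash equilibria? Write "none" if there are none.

Pure NE: (Bottom, L, Out)

Player 1 against (L, In): payoffs -6, -7, 8 → best response Bottom.
Player 1 against (L, Out): payoffs 2, -4, 8 → best response Bottom.
Player 1 against (R, In): payoffs -4, 8, 5 → best response Middle.
Player 1 against (R, Out): payoffs -5, -9, 2 → best response Bottom.
Player 2 against (Top, In): payoffs -4, 7 → best response R.
Player 2 against (Top, Out): payoffs -8, 2 → best response R.
Player 2 against (Middle, In): payoffs 7, -4 → best response L.
Player 2 against (Middle, Out): payoffs 8, -9 → best response L.
Player 2 against (Bottom, In): payoffs 1, 2 → best response R.
Player 2 against (Bottom, Out): payoffs 7, -4 → best response L.
Player 3 against (Top, L): payoffs 4, 5 → best response Out.
Player 3 against (Top, R): payoffs -4, -1 → best response Out.
Player 3 against (Middle, L): payoffs -4, 7 → best response Out.
Player 3 against (Middle, R): payoffs -6, 5 → best response Out.
Player 3 against (Bottom, L): payoffs -9, -1 → best response Out.
Player 3 against (Bottom, R): payoffs 9, -1 → best response In.
Mutual best responses: (Bottom, L, Out).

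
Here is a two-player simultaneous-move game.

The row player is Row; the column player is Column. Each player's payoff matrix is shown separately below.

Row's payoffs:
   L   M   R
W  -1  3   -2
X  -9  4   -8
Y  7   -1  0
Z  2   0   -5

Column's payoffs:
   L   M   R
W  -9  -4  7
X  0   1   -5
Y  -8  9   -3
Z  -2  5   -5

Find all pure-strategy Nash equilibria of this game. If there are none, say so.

The unique pure-strategy Nash equilibrium is (X, M).

Mark each player's best response to every combination of opponents' strategies; a profile where every player is best-responding is a pure Nash equilibrium.
Row against L: payoffs -1, -9, 7, 2 → best response Y.
Row against M: payoffs 3, 4, -1, 0 → best response X.
Row against R: payoffs -2, -8, 0, -5 → best response Y.
Column against W: payoffs -9, -4, 7 → best response R.
Column against X: payoffs 0, 1, -5 → best response M.
Column against Y: payoffs -8, 9, -3 → best response M.
Column against Z: payoffs -2, 5, -5 → best response M.
Mutual best responses: (X, M).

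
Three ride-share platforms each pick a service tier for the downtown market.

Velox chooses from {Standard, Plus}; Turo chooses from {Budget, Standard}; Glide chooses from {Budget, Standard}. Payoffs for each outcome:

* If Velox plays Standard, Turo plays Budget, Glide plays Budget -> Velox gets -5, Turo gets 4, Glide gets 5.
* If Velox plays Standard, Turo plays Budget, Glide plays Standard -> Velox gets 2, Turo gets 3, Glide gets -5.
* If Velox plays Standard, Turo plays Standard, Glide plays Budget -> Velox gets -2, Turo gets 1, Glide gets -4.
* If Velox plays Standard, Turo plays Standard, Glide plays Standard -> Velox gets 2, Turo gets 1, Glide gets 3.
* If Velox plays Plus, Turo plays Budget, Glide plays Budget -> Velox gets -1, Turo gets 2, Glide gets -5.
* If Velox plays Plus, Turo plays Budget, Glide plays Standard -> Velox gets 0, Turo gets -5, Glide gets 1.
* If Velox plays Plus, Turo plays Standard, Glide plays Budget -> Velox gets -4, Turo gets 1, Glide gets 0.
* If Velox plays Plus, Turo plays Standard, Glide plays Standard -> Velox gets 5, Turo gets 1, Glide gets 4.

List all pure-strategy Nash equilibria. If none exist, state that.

(Standard, Budget, Budget): Velox can switch to Plus (-5 → -1). Not NE.
(Standard, Budget, Standard): Glide can switch to Budget (-5 → 5). Not NE.
(Standard, Standard, Budget): Turo can switch to Budget (1 → 4). Not NE.
(Standard, Standard, Standard): Velox can switch to Plus (2 → 5). Not NE.
(Plus, Budget, Budget): Glide can switch to Standard (-5 → 1). Not NE.
(Plus, Budget, Standard): Velox can switch to Standard (0 → 2). Not NE.
(Plus, Standard, Budget): Velox can switch to Standard (-4 → -2). Not NE.
(Plus, Standard, Standard): Velox gets 5, best alternative 2; Turo gets 1, best alternative -5; Glide gets 4, best alternative 0. No profitable deviation — NE.

The unique pure-strategy Nash equilibrium is (Plus, Standard, Standard).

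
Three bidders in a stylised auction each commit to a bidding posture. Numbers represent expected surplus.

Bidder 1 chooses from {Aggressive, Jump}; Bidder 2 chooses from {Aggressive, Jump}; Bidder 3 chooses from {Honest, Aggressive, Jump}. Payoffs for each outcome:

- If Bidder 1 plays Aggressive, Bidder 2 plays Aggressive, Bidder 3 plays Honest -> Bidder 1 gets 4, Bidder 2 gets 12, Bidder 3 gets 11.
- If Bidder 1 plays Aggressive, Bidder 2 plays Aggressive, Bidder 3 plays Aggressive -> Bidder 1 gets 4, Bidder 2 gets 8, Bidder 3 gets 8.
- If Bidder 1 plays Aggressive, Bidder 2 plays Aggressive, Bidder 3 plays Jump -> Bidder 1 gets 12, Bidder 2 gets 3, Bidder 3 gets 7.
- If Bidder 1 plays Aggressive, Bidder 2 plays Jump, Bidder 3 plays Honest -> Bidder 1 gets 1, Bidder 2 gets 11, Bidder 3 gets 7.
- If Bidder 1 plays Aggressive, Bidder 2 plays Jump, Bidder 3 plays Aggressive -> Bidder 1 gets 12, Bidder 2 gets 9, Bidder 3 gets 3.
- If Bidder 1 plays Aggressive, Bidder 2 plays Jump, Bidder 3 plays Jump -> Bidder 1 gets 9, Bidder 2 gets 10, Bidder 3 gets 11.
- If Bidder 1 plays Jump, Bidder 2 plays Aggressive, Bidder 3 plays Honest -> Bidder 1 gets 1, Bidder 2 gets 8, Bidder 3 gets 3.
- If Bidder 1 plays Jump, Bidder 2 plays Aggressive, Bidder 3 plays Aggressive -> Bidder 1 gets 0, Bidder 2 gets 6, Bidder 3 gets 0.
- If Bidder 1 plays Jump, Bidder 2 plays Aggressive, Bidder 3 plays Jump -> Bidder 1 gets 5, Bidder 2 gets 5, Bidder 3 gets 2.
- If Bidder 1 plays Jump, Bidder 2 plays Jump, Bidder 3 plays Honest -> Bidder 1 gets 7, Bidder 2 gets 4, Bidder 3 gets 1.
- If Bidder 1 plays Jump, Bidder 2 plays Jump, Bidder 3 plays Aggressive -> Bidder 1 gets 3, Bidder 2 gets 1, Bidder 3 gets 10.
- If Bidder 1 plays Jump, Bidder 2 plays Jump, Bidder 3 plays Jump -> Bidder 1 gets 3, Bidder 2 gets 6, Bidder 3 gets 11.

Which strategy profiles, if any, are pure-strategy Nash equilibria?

(Aggressive, Aggressive, Honest) and (Aggressive, Jump, Jump)

For each player, find the best response to each opponent profile; mutual best responses are the pure NE.
Bidder 1 against (Aggressive, Honest): payoffs 4, 1 → best response Aggressive.
Bidder 1 against (Aggressive, Aggressive): payoffs 4, 0 → best response Aggressive.
Bidder 1 against (Aggressive, Jump): payoffs 12, 5 → best response Aggressive.
Bidder 1 against (Jump, Honest): payoffs 1, 7 → best response Jump.
Bidder 1 against (Jump, Aggressive): payoffs 12, 3 → best response Aggressive.
Bidder 1 against (Jump, Jump): payoffs 9, 3 → best response Aggressive.
Bidder 2 against (Aggressive, Honest): payoffs 12, 11 → best response Aggressive.
Bidder 2 against (Aggressive, Aggressive): payoffs 8, 9 → best response Jump.
Bidder 2 against (Aggressive, Jump): payoffs 3, 10 → best response Jump.
Bidder 2 against (Jump, Honest): payoffs 8, 4 → best response Aggressive.
Bidder 2 against (Jump, Aggressive): payoffs 6, 1 → best response Aggressive.
Bidder 2 against (Jump, Jump): payoffs 5, 6 → best response Jump.
Bidder 3 against (Aggressive, Aggressive): payoffs 11, 8, 7 → best response Honest.
Bidder 3 against (Aggressive, Jump): payoffs 7, 3, 11 → best response Jump.
Bidder 3 against (Jump, Aggressive): payoffs 3, 0, 2 → best response Honest.
Bidder 3 against (Jump, Jump): payoffs 1, 10, 11 → best response Jump.
Mutual best responses: (Aggressive, Aggressive, Honest); (Aggressive, Jump, Jump).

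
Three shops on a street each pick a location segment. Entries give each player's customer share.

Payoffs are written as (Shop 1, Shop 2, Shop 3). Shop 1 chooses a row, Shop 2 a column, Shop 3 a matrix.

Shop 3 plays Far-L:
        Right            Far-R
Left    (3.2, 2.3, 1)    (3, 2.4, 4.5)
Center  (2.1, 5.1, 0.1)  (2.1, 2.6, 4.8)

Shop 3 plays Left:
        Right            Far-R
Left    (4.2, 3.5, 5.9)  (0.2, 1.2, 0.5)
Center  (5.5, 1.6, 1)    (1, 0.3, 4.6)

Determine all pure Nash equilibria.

Pure-strategy Nash equilibria: (Left, Far-R, Far-L), (Center, Right, Left)

Shop 1 against (Right, Far-L): payoffs 3.2, 2.1 → best response Left.
Shop 1 against (Right, Left): payoffs 4.2, 5.5 → best response Center.
Shop 1 against (Far-R, Far-L): payoffs 3, 2.1 → best response Left.
Shop 1 against (Far-R, Left): payoffs 0.2, 1 → best response Center.
Shop 2 against (Left, Far-L): payoffs 2.3, 2.4 → best response Far-R.
Shop 2 against (Left, Left): payoffs 3.5, 1.2 → best response Right.
Shop 2 against (Center, Far-L): payoffs 5.1, 2.6 → best response Right.
Shop 2 against (Center, Left): payoffs 1.6, 0.3 → best response Right.
Shop 3 against (Left, Right): payoffs 1, 5.9 → best response Left.
Shop 3 against (Left, Far-R): payoffs 4.5, 0.5 → best response Far-L.
Shop 3 against (Center, Right): payoffs 0.1, 1 → best response Left.
Shop 3 against (Center, Far-R): payoffs 4.8, 4.6 → best response Far-L.
Mutual best responses: (Left, Far-R, Far-L); (Center, Right, Left).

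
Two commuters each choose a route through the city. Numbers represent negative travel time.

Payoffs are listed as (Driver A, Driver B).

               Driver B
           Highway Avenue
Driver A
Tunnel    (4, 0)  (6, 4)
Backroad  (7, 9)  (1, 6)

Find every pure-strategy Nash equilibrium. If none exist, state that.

Mark each player's best response to every combination of opponents' strategies; a profile where every player is best-responding is a pure Nash equilibrium.
Driver A against Highway: payoffs 4, 7 → best response Backroad.
Driver A against Avenue: payoffs 6, 1 → best response Tunnel.
Driver B against Tunnel: payoffs 0, 4 → best response Avenue.
Driver B against Backroad: payoffs 9, 6 → best response Highway.
Mutual best responses: (Tunnel, Avenue); (Backroad, Highway).

The pure Nash equilibria are (Tunnel, Avenue), (Backroad, Highway).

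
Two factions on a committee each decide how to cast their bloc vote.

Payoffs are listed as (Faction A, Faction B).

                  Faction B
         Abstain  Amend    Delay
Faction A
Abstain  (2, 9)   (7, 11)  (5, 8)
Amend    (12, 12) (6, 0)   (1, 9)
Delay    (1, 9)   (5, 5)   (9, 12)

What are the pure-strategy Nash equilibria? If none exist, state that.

(Abstain, Abstain): Faction A can switch to Amend (2 → 12). Not NE.
(Abstain, Amend): Faction A gets 7, best alternative 6; Faction B gets 11, best alternative 9. No profitable deviation — NE.
(Abstain, Delay): Faction A can switch to Delay (5 → 9). Not NE.
(Amend, Abstain): Faction A gets 12, best alternative 2; Faction B gets 12, best alternative 9. No profitable deviation — NE.
(Amend, Amend): Faction A can switch to Abstain (6 → 7). Not NE.
(Amend, Delay): Faction A can switch to Abstain (1 → 5). Not NE.
(Delay, Abstain): Faction A can switch to Abstain (1 → 2). Not NE.
(Delay, Amend): Faction A can switch to Abstain (5 → 7). Not NE.
(Delay, Delay): Faction A gets 9, best alternative 5; Faction B gets 12, best alternative 9. No profitable deviation — NE.

Pure-strategy Nash equilibria: (Abstain, Amend) and (Amend, Abstain) and (Delay, Delay)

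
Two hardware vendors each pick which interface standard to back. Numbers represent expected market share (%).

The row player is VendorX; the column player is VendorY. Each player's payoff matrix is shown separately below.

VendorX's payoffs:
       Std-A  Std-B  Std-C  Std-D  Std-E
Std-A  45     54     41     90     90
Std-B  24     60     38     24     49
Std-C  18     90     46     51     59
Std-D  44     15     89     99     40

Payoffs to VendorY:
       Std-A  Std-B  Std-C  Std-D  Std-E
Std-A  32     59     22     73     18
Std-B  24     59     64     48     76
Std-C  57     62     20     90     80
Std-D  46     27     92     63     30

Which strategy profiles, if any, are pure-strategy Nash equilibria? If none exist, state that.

Mark each player's best response to every combination of opponents' strategies; a profile where every player is best-responding is a pure Nash equilibrium.
VendorX against Std-A: payoffs 45, 24, 18, 44 → best response Std-A.
VendorX against Std-B: payoffs 54, 60, 90, 15 → best response Std-C.
VendorX against Std-C: payoffs 41, 38, 46, 89 → best response Std-D.
VendorX against Std-D: payoffs 90, 24, 51, 99 → best response Std-D.
VendorX against Std-E: payoffs 90, 49, 59, 40 → best response Std-A.
VendorY against Std-A: payoffs 32, 59, 22, 73, 18 → best response Std-D.
VendorY against Std-B: payoffs 24, 59, 64, 48, 76 → best response Std-E.
VendorY against Std-C: payoffs 57, 62, 20, 90, 80 → best response Std-D.
VendorY against Std-D: payoffs 46, 27, 92, 63, 30 → best response Std-C.
Mutual best responses: (Std-D, Std-C).

(Std-D, Std-C)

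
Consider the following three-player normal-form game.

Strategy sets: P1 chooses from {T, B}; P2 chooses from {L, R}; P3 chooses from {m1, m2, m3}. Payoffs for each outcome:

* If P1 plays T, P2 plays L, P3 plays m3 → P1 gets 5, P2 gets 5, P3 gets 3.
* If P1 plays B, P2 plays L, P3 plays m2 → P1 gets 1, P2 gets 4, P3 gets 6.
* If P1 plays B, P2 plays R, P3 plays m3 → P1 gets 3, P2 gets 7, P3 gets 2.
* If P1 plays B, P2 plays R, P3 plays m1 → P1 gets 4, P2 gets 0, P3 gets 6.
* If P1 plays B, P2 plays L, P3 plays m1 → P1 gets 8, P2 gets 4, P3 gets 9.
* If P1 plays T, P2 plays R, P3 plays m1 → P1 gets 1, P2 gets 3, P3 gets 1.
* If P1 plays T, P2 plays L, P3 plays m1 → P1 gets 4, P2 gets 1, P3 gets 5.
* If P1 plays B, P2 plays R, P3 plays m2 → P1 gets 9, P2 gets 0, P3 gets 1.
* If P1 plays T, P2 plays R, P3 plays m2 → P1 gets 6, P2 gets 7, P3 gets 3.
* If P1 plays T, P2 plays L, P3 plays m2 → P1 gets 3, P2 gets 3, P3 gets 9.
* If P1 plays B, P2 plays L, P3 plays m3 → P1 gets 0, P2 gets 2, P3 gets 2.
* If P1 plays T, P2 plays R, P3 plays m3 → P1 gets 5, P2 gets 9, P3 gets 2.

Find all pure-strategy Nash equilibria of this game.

P1 against (L, m1): payoffs 4, 8 → best response B.
P1 against (L, m2): payoffs 3, 1 → best response T.
P1 against (L, m3): payoffs 5, 0 → best response T.
P1 against (R, m1): payoffs 1, 4 → best response B.
P1 against (R, m2): payoffs 6, 9 → best response B.
P1 against (R, m3): payoffs 5, 3 → best response T.
P2 against (T, m1): payoffs 1, 3 → best response R.
P2 against (T, m2): payoffs 3, 7 → best response R.
P2 against (T, m3): payoffs 5, 9 → best response R.
P2 against (B, m1): payoffs 4, 0 → best response L.
P2 against (B, m2): payoffs 4, 0 → best response L.
P2 against (B, m3): payoffs 2, 7 → best response R.
P3 against (T, L): payoffs 5, 9, 3 → best response m2.
P3 against (T, R): payoffs 1, 3, 2 → best response m2.
P3 against (B, L): payoffs 9, 6, 2 → best response m1.
P3 against (B, R): payoffs 6, 1, 2 → best response m1.
Mutual best responses: (B, L, m1).

Pure NE: (B, L, m1)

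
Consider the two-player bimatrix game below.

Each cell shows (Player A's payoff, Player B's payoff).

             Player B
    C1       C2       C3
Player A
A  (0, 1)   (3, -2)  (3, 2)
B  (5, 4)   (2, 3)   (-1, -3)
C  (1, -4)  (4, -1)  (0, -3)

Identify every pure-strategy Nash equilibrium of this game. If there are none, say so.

(A, C1): Player A can switch to B (0 → 5). Not NE.
(A, C2): Player A can switch to C (3 → 4). Not NE.
(A, C3): Player A gets 3, best alternative 0; Player B gets 2, best alternative 1. No profitable deviation — NE.
(B, C1): Player A gets 5, best alternative 1; Player B gets 4, best alternative 3. No profitable deviation — NE.
(B, C2): Player A can switch to A (2 → 3). Not NE.
(B, C3): Player A can switch to A (-1 → 3). Not NE.
(C, C1): Player A can switch to B (1 → 5). Not NE.
(C, C2): Player A gets 4, best alternative 3; Player B gets -1, best alternative -3. No profitable deviation — NE.
(C, C3): Player A can switch to A (0 → 3). Not NE.

The pure Nash equilibria are (A, C3); (B, C1); (C, C2).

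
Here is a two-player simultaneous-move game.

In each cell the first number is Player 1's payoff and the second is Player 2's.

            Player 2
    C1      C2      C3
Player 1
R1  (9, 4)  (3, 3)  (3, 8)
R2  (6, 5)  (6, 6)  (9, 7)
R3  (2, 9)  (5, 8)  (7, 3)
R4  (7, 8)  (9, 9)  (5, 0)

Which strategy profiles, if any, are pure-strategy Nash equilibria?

The pure Nash equilibria are (R2, C3); (R4, C2).

For each player, find the best response to each opponent profile; mutual best responses are the pure NE.
Player 1 against C1: payoffs 9, 6, 2, 7 → best response R1.
Player 1 against C2: payoffs 3, 6, 5, 9 → best response R4.
Player 1 against C3: payoffs 3, 9, 7, 5 → best response R2.
Player 2 against R1: payoffs 4, 3, 8 → best response C3.
Player 2 against R2: payoffs 5, 6, 7 → best response C3.
Player 2 against R3: payoffs 9, 8, 3 → best response C1.
Player 2 against R4: payoffs 8, 9, 0 → best response C2.
Mutual best responses: (R2, C3); (R4, C2).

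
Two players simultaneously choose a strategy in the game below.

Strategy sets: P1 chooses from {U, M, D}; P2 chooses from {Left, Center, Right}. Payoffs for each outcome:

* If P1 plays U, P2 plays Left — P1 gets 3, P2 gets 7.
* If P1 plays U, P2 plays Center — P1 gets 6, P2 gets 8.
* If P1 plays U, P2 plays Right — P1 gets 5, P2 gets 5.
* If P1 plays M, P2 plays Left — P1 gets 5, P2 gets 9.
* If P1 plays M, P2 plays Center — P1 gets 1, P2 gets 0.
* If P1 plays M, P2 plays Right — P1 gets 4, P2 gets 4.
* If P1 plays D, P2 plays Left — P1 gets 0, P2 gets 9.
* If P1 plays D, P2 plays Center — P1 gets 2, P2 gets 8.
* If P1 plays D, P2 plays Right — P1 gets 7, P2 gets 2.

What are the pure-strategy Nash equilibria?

(U, Left): P1 can switch to M (3 → 5). Not NE.
(U, Center): P1 gets 6, best alternative 2; P2 gets 8, best alternative 7. No profitable deviation — NE.
(U, Right): P1 can switch to D (5 → 7). Not NE.
(M, Left): P1 gets 5, best alternative 3; P2 gets 9, best alternative 4. No profitable deviation — NE.
(M, Center): P1 can switch to U (1 → 6). Not NE.
(M, Right): P1 can switch to U (4 → 5). Not NE.
(D, Left): P1 can switch to U (0 → 3). Not NE.
(D, Center): P1 can switch to U (2 → 6). Not NE.
(The remaining 1 profile has a profitable deviation by the same check.)

Pure-strategy Nash equilibria: (U, Center); (M, Left)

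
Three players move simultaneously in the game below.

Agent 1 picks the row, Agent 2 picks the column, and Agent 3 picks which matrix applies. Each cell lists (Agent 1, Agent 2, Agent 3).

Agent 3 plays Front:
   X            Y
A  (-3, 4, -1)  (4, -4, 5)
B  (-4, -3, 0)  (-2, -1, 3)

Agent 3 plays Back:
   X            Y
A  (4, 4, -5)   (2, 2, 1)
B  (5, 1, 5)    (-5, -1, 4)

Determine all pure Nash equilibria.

(A, X, Front): Agent 1 gets -3, best alternative -4; Agent 2 gets 4, best alternative -4; Agent 3 gets -1, best alternative -5. No profitable deviation — NE.
(A, X, Back): Agent 1 can switch to B (4 → 5). Not NE.
(A, Y, Front): Agent 2 can switch to X (-4 → 4). Not NE.
(A, Y, Back): Agent 2 can switch to X (2 → 4). Not NE.
(B, X, Front): Agent 1 can switch to A (-4 → -3). Not NE.
(B, X, Back): Agent 1 gets 5, best alternative 4; Agent 2 gets 1, best alternative -1; Agent 3 gets 5, best alternative 0. No profitable deviation — NE.
(B, Y, Front): Agent 1 can switch to A (-2 → 4). Not NE.
(B, Y, Back): Agent 1 can switch to A (-5 → 2). Not NE.

Pure-strategy Nash equilibria: (A, X, Front) and (B, X, Back)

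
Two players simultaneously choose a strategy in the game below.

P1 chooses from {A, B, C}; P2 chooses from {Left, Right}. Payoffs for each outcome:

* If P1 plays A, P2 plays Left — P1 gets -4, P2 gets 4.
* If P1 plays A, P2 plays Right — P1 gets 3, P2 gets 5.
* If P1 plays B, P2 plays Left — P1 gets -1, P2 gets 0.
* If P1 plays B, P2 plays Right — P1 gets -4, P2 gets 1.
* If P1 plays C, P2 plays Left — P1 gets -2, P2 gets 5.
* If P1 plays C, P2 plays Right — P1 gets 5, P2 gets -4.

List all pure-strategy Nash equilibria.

For each strategy profile, look for a profitable unilateral deviation.
(A, Left): P1 can switch to B (-4 → -1). Not NE.
(A, Right): P1 can switch to C (3 → 5). Not NE.
(B, Left): P2 can switch to Right (0 → 1). Not NE.
(B, Right): P1 can switch to A (-4 → 3). Not NE.
(C, Left): P1 can switch to B (-2 → -1). Not NE.
(C, Right): P2 can switch to Left (-4 → 5). Not NE.

There is no pure-strategy Nash equilibrium.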